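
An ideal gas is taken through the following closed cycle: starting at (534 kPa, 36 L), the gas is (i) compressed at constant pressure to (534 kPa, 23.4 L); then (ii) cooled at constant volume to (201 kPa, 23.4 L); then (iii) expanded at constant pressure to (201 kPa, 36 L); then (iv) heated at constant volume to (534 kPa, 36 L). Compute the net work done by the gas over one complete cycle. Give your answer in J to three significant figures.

Constant-volume legs do no work.
W(i) = (534)(23.4 − 36) = -6728 J; W(iii) = (201)(36 − 23.4) = 2533 J.
W_net = -6728 + 2533 = -4196 J (the counter-clockwise enclosed area).

W_net ≈ -4200 J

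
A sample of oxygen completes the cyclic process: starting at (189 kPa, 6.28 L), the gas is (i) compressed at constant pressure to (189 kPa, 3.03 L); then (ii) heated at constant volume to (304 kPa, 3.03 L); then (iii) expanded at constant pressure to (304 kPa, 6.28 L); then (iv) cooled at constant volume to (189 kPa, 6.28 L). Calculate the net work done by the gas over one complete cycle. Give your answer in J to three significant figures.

Constant-volume legs do no work.
W(i) = (189)(3.03 − 6.28) = -614.3 J; W(iii) = (304)(6.28 − 3.03) = 988 J.
W_net = -614.3 + 988 = 373.8 J (the clockwise enclosed area).

W_net ≈ 374 J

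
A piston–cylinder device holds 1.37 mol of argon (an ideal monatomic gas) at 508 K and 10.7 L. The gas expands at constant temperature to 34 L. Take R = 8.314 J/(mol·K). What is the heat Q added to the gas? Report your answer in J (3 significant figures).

Q ≈ 6690 J

Isothermal ⇒ ΔU = 0, so Q = W = nRT ln(V₂/V₁).
Q = (1.37)(8.314)(508) ln(34/10.7) = 5786 × 1.156 = 6690 J.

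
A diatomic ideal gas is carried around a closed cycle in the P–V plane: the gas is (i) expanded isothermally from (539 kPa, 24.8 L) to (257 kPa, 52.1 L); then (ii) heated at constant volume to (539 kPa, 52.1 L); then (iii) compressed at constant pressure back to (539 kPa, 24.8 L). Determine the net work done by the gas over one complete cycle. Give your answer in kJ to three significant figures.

W_net ≈ -4.79 kJ

Leg (i): W = PᵢVᵢ ln(V_f/Vᵢ) = (13367) ln(52.1/24.8) = 9923 J.
Leg (ii): W = 0.
Leg (iii): W = PΔV = (539)(24.8 − 52.1) = -14715 J.
W_net = 9923 − 14715 = -4792 J.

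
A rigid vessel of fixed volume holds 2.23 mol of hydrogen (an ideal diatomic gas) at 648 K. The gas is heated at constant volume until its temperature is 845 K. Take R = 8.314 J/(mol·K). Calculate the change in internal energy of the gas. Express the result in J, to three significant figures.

ΔU ≈ 9130 J

Constant volume ⇒ W = 0, so Q = ΔU = nCᵥΔT with Cᵥ = 5R/2 = 20.79 J/(mol·K).
ΔU = (2.23)(20.79)(845 − 648) = 9131 J.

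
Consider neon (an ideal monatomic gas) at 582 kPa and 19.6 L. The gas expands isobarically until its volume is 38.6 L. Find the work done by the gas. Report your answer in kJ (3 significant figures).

Isobaric: W = P ΔV.
W = (582 kPa)(38.6 − 19.6 L) = (582)(19) = 11058 J.

W ≈ 11.1 kJ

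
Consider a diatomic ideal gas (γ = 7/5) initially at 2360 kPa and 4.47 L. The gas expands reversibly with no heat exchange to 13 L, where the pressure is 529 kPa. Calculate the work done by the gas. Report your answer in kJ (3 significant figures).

Adiabatic: W = (P₁V₁ − P₂V₂)/(γ − 1) with γ = 7/5.
P₁V₁ = 10549 J, P₂V₂ = 6877 J.
W = (10549 − 6877) / 0.4 = 9180 J.

W ≈ 9.18 kJ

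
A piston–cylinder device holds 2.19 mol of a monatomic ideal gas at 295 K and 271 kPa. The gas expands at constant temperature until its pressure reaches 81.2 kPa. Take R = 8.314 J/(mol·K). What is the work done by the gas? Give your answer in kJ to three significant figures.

W ≈ 6.47 kJ

Isothermal process: W = nRT ln(V₂/V₁) = nRT ln(P₁/P₂).
W = (2.19)(8.314)(295) × ln(271/81.2)
  = 5371 × ln(3.337) = 5371 × 1.205
W_by_gas = 6473 J.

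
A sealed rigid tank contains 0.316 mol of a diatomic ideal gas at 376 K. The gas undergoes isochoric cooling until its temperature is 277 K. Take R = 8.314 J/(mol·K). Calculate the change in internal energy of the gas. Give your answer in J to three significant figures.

ΔU ≈ -650 J

Constant volume ⇒ W = 0, so Q = ΔU = nCᵥΔT with Cᵥ = 5R/2 = 20.79 J/(mol·K).
ΔU = (0.316)(20.79)(277 − 376) = -650.2 J.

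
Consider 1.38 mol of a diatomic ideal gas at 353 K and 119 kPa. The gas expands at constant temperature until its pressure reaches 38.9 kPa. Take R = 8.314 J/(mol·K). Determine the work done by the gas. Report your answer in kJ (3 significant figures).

W ≈ 4.53 kJ

Isothermal process: W = nRT ln(V₂/V₁) = nRT ln(P₁/P₂).
W = (1.38)(8.314)(353) × ln(119/38.9)
  = 4050 × ln(3.059) = 4050 × 1.118
W_by_gas = 4529 J.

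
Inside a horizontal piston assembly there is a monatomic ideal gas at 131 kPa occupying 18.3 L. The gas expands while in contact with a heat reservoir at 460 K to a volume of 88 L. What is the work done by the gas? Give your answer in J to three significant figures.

W ≈ 3760 J

Isothermal: W = nRT ln(V₂/V₁) = P₁V₁ ln(V₂/V₁).
P₁V₁ = (131 kPa)(18.3 L) = 2397 J.
W = 2397 × ln(88/18.3) = 2397 × 1.57
W_by_gas = 3765 J.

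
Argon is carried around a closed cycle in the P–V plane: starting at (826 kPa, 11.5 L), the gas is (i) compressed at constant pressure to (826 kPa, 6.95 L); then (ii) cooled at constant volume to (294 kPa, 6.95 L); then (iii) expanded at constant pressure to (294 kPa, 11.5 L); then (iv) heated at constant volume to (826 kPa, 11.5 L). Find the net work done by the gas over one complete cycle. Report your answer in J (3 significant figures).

W_net ≈ -2420 J

Constant-volume legs do no work.
W(i) = (826)(6.95 − 11.5) = -3758 J; W(iii) = (294)(11.5 − 6.95) = 1338 J.
W_net = -3758 + 1338 = -2421 J (the counter-clockwise enclosed area).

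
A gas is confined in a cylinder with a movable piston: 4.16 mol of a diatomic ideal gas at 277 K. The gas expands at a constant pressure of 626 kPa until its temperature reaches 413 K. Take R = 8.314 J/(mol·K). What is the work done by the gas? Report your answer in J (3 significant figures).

Isobaric: W = P ΔV = nR ΔT.
W = (4.16)(8.314)(413 − 277) = 4704 J.

W ≈ 4700 J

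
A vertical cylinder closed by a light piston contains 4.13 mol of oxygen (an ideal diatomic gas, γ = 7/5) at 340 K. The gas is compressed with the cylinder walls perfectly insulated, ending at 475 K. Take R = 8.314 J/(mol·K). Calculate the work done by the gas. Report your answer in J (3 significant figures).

Adiabatic ⇒ Q = 0, so W_by = −ΔU = nCᵥ(T₁ − T₂).
Cᵥ = 5R/2 = 20.79 J/(mol·K).
W = (4.13)(20.79)(340 − 475) = -11589 J.

W ≈ -11600 J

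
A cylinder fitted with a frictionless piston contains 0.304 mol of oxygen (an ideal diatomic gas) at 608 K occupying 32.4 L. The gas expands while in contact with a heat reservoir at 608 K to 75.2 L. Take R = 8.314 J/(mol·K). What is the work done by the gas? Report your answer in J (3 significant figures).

W ≈ 1290 J

Isothermal: W = nRT ln(V₂/V₁).
W = (0.304)(8.314)(608) × ln(75.2/32.4)
  = 1537 × 0.842
W_by_gas = 1294 J.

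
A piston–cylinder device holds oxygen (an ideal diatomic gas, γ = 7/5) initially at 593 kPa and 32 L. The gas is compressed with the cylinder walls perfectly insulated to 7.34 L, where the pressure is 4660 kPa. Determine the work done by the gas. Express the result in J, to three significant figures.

W ≈ -38100 J

Adiabatic: W = (P₁V₁ − P₂V₂)/(γ − 1) with γ = 7/5.
P₁V₁ = 18976 J, P₂V₂ = 34204 J.
W = (18976 − 34204) / 0.4 = -38071 J.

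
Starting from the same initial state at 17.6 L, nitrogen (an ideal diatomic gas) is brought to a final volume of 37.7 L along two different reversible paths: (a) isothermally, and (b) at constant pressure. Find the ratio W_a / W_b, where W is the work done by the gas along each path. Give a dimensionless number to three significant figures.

W_a / W_b ≈ 0.667

Path (a) isothermal: W = P₁V₁ ln(V₂/V₁) → W_a/(P₁V₁) = 0.7618.
Path (b) isobaric: W = P₁(V₂ − V₁) → W_b/(P₁V₁) = 1.142.
W_a / W_b = 0.7618 / 1.142 = 0.667.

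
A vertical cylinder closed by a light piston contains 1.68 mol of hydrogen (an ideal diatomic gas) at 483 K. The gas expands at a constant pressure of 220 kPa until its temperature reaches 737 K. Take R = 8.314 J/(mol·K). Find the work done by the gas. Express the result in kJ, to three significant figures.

W ≈ 3.55 kJ

Isobaric: W = P ΔV = nR ΔT.
W = (1.68)(8.314)(737 − 483) = 3548 J.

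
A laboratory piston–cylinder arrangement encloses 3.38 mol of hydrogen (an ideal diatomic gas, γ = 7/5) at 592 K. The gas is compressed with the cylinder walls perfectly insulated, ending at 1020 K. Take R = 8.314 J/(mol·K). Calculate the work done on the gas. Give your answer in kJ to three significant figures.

W ≈ 30.1 kJ

Adiabatic ⇒ Q = 0, so W_by = −ΔU = nCᵥ(T₁ − T₂).
Cᵥ = 5R/2 = 20.79 J/(mol·K).
W = (3.38)(20.79)(592 − 1020) = -30068 J.
Work on gas = −W_by = 30068 J.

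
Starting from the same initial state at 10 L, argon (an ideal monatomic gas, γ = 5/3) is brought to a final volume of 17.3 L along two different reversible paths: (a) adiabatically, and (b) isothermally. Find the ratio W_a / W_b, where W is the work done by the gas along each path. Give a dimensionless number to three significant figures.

Path (a) adiabatic: W = P₁V₁(1 − (V₁/V₂)^(γ−1))/(γ−1) → W_a/(P₁V₁) = 0.4591.
Path (b) isothermal: W = P₁V₁ ln(V₂/V₁) → W_b/(P₁V₁) = 0.5481.
W_a / W_b = 0.4591 / 0.5481 = 0.8377.

W_a / W_b ≈ 0.838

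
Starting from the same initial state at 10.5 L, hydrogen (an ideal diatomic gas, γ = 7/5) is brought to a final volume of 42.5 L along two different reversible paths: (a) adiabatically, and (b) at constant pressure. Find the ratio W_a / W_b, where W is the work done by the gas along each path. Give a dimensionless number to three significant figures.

W_a / W_b ≈ 0.351

Path (a) adiabatic: W = P₁V₁(1 − (V₁/V₂)^(γ−1))/(γ−1) → W_a/(P₁V₁) = 1.071.
Path (b) isobaric: W = P₁(V₂ − V₁) → W_b/(P₁V₁) = 3.048.
W_a / W_b = 1.071 / 3.048 = 0.3514.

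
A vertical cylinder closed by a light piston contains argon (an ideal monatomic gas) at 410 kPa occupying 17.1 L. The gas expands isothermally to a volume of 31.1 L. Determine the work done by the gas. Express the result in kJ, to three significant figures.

W ≈ 4.19 kJ

Isothermal: W = nRT ln(V₂/V₁) = P₁V₁ ln(V₂/V₁).
P₁V₁ = (410 kPa)(17.1 L) = 7011 J.
W = 7011 × ln(31.1/17.1) = 7011 × 0.5981
W_by_gas = 4193 J.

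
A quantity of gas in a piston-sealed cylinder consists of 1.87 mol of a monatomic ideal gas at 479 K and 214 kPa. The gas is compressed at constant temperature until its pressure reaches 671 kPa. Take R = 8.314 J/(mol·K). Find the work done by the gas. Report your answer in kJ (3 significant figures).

Isothermal process: W = nRT ln(V₂/V₁) = nRT ln(P₁/P₂).
W = (1.87)(8.314)(479) × ln(214/671)
  = 7447 × ln(0.3189) = 7447 × -1.143
W_by_gas = -8510 J.

W ≈ -8.51 kJ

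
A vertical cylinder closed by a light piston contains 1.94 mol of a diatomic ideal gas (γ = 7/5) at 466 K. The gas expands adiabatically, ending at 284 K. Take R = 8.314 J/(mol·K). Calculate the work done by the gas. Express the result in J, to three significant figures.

Adiabatic ⇒ Q = 0, so W_by = −ΔU = nCᵥ(T₁ − T₂).
Cᵥ = 5R/2 = 20.79 J/(mol·K).
W = (1.94)(20.79)(466 − 284) = 7339 J.

W ≈ 7340 J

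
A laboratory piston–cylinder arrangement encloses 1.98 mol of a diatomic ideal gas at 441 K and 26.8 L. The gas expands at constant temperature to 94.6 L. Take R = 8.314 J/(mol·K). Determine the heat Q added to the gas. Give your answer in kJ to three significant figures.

Isothermal ⇒ ΔU = 0, so Q = W = nRT ln(V₂/V₁).
Q = (1.98)(8.314)(441) ln(94.6/26.8) = 7260 × 1.261 = 9156 J.

Q ≈ 9.16 kJ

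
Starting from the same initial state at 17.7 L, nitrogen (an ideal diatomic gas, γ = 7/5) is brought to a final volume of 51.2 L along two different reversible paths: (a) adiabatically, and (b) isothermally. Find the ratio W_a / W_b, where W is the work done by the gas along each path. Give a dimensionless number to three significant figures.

Path (a) adiabatic: W = P₁V₁(1 − (V₁/V₂)^(γ−1))/(γ−1) → W_a/(P₁V₁) = 0.8654.
Path (b) isothermal: W = P₁V₁ ln(V₂/V₁) → W_b/(P₁V₁) = 1.062.
W_a / W_b = 0.8654 / 1.062 = 0.8147.

W_a / W_b ≈ 0.815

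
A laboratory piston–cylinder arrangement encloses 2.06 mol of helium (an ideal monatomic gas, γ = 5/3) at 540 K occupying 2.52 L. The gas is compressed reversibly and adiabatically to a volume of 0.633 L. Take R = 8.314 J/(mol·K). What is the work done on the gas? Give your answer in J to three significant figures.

W ≈ 21000 J

Adiabatic: TV^(γ−1) = const with γ = 5/3.
T₂ = T₁ (V₁/V₂)^(γ−1) = 540 × (2.52/0.633)^0.667 = 540 × 2.512 = 1356 K.
W_by = nCᵥ(T₁ − T₂) = (2.06)(12.47)(540 − 1356) = -20974 J.
Work on gas = −W_by = 20974 J.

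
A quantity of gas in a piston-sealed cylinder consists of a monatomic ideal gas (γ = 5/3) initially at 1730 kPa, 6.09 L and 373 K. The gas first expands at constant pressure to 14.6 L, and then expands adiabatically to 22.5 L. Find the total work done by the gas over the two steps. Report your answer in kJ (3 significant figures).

Step 1 (isobaric): W = PΔV = (1730 kPa)(14.6 − 6.09 L) = 14722 J.
After step 1: P = 1730 kPa, V = 14.6 L, T = 894.2 K.
Step 2 (adiabatic): W = (P₁V₁ − P₂V₂)/(γ−1) = (25258 − 18931)/0.667 = 9490 J.
W_total = 14722 + 9490 = 24212 J.

W_total ≈ 24.2 kJ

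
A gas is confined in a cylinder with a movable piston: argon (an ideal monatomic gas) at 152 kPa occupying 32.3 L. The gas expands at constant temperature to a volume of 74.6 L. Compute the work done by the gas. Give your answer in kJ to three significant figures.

W ≈ 4.11 kJ

Isothermal: W = nRT ln(V₂/V₁) = P₁V₁ ln(V₂/V₁).
P₁V₁ = (152 kPa)(32.3 L) = 4910 J.
W = 4910 × ln(74.6/32.3) = 4910 × 0.8371
W_by_gas = 4110 J.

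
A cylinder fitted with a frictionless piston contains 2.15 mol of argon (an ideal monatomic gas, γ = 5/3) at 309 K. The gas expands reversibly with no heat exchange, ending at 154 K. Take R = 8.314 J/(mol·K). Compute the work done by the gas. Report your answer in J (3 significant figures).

W ≈ 4160 J

Adiabatic ⇒ Q = 0, so W_by = −ΔU = nCᵥ(T₁ − T₂).
Cᵥ = 3R/2 = 12.47 J/(mol·K).
W = (2.15)(12.47)(309 − 154) = 4156 J.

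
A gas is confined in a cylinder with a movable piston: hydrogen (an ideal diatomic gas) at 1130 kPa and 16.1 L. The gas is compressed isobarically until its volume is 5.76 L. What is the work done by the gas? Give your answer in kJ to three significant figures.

W ≈ -11.7 kJ

Isobaric: W = P ΔV.
W = (1130 kPa)(5.76 − 16.1 L) = (1130)(-10.34) = -11684 J.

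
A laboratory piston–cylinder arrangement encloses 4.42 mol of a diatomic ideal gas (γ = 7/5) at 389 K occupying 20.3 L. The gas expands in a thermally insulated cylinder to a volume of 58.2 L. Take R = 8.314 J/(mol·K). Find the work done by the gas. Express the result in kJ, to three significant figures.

W ≈ 12.3 kJ

Adiabatic: TV^(γ−1) = const with γ = 7/5.
T₂ = T₁ (V₁/V₂)^(γ−1) = 389 × (20.3/58.2)^0.4 = 389 × 0.6562 = 255.3 K.
W_by = nCᵥ(T₁ − T₂) = (4.42)(20.79)(389 − 255.3) = 12287 J.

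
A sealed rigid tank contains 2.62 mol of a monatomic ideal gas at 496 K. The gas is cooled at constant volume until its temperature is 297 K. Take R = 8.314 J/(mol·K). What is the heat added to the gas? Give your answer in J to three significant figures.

Q ≈ -6500 J

Constant volume ⇒ W = 0, so Q = ΔU = nCᵥΔT with Cᵥ = 3R/2 = 12.47 J/(mol·K).
ΔU = (2.62)(12.47)(297 − 496) = -6502 J.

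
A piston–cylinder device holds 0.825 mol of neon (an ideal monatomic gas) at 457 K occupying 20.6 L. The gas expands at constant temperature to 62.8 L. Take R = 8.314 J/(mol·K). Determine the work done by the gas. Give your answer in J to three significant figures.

Isothermal: W = nRT ln(V₂/V₁).
W = (0.825)(8.314)(457) × ln(62.8/20.6)
  = 3135 × 1.115
W_by_gas = 3494 J.

W ≈ 3490 J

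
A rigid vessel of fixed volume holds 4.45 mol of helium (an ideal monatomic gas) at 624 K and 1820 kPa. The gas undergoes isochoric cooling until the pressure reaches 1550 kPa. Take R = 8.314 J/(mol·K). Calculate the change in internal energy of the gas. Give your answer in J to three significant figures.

Constant volume ⇒ W = 0, so Q = ΔU = nCᵥΔT with Cᵥ = 3R/2 = 12.47 J/(mol·K).
At constant V, T₂/T₁ = P₂/P₁ ⇒ ΔT = T₁(P₂/P₁ − 1) = 624·(1550/1820 − 1) = -92.57 K.
ΔU = (4.45)(12.47)(-92.57) = -5137 J.

ΔU ≈ -5140 J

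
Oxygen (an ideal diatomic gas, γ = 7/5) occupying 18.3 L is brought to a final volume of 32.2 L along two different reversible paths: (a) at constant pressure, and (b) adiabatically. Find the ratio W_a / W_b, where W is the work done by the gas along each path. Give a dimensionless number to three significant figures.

Path (a) isobaric: W = P₁(V₂ − V₁) → W_a/(P₁V₁) = 0.7596.
Path (b) adiabatic: W = P₁V₁(1 − (V₁/V₂)^(γ−1))/(γ−1) → W_b/(P₁V₁) = 0.5058.
W_a / W_b = 0.7596 / 0.5058 = 1.502.

W_a / W_b ≈ 1.50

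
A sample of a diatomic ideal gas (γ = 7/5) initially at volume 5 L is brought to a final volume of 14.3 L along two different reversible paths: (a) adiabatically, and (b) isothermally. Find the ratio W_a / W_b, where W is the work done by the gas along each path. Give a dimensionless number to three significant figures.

W_a / W_b ≈ 0.816

Path (a) adiabatic: W = P₁V₁(1 − (V₁/V₂)^(γ−1))/(γ−1) → W_a/(P₁V₁) = 0.8579.
Path (b) isothermal: W = P₁V₁ ln(V₂/V₁) → W_b/(P₁V₁) = 1.051.
W_a / W_b = 0.8579 / 1.051 = 0.8164.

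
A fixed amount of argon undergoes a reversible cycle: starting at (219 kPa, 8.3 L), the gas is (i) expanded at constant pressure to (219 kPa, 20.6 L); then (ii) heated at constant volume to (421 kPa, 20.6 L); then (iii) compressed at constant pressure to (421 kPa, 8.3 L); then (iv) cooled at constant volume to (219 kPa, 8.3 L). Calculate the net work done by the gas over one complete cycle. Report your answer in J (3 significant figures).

Constant-volume legs do no work.
W(i) = (219)(20.6 − 8.3) = 2694 J; W(iii) = (421)(8.3 − 20.6) = -5178 J.
W_net = 2694 − 5178 = -2485 J (the counter-clockwise enclosed area).

W_net ≈ -2480 J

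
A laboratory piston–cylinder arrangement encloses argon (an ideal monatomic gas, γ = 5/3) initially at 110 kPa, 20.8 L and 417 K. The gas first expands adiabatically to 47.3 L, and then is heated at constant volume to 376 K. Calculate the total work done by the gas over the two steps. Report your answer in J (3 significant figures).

W_total ≈ 1450 J

Step 1 (adiabatic): W = (P₁V₁ − P₂V₂)/(γ−1) = (2288 − 1323)/0.667 = 1447 J.
Step 2 (isochoric): W = 0 (constant volume).
W_total = 1447 + 0 = 1447 J.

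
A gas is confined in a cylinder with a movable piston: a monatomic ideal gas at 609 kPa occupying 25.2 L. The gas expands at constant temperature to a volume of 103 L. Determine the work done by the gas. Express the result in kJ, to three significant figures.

Isothermal: W = nRT ln(V₂/V₁) = P₁V₁ ln(V₂/V₁).
P₁V₁ = (609 kPa)(25.2 L) = 15347 J.
W = 15347 × ln(103/25.2) = 15347 × 1.408
W_by_gas = 21607 J.

W ≈ 21.6 kJ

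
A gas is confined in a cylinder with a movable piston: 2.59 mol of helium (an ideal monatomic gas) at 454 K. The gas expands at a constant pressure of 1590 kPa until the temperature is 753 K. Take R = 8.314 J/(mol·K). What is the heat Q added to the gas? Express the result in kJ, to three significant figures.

Q ≈ 16.1 kJ

Isobaric: W = nRΔT = (2.59)(8.314)(299) = 6438 J.
ΔU = nCᵥΔT with Cᵥ = 3R/2: ΔU = (2.59)(12.47)(299) = 9658 J.
Q = ΔU + W = 9658 + 6438 = 16096 J.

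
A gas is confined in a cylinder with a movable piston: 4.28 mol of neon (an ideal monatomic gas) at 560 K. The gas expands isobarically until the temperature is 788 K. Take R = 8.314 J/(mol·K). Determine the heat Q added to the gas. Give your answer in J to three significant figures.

Q ≈ 20300 J

Isobaric: W = nRΔT = (4.28)(8.314)(228) = 8113 J.
ΔU = nCᵥΔT with Cᵥ = 3R/2: ΔU = (4.28)(12.47)(228) = 12170 J.
Q = ΔU + W = 12170 + 8113 = 20283 J.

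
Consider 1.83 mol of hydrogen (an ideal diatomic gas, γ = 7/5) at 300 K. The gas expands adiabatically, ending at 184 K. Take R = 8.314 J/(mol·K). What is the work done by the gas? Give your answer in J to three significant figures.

W ≈ 4410 J

Adiabatic ⇒ Q = 0, so W_by = −ΔU = nCᵥ(T₁ − T₂).
Cᵥ = 5R/2 = 20.79 J/(mol·K).
W = (1.83)(20.79)(300 − 184) = 4412 J.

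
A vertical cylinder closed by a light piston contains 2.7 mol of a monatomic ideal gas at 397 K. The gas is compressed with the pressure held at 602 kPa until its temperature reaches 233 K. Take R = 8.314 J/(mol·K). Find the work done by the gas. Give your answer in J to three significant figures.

W ≈ -3680 J

Isobaric: W = P ΔV = nR ΔT.
W = (2.7)(8.314)(233 − 397) = -3681 J.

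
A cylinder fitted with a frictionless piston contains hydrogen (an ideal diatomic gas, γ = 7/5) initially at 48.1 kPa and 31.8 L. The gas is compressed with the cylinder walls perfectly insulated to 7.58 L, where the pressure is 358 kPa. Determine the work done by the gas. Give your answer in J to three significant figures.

W ≈ -2960 J

Adiabatic: W = (P₁V₁ − P₂V₂)/(γ − 1) with γ = 7/5.
P₁V₁ = 1530 J, P₂V₂ = 2714 J.
W = (1530 − 2714) / 0.4 = -2960 J.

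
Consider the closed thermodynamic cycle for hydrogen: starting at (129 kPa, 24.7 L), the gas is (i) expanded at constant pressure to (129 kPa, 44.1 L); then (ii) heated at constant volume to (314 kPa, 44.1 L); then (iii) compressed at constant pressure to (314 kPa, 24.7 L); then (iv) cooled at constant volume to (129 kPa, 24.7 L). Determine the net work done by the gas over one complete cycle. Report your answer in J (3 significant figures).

W_net ≈ -3590 J

Constant-volume legs do no work.
W(i) = (129)(44.1 − 24.7) = 2503 J; W(iii) = (314)(24.7 − 44.1) = -6092 J.
W_net = 2503 − 6092 = -3589 J (the counter-clockwise enclosed area).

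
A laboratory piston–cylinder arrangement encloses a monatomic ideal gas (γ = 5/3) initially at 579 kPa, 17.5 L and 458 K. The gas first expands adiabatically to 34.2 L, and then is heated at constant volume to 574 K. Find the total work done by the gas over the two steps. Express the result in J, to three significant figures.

W_total ≈ 5480 J

Step 1 (adiabatic): W = (P₁V₁ − P₂V₂)/(γ−1) = (10132 − 6482)/0.667 = 5475 J.
Step 2 (isochoric): W = 0 (constant volume).
W_total = 5475 + 0 = 5475 J.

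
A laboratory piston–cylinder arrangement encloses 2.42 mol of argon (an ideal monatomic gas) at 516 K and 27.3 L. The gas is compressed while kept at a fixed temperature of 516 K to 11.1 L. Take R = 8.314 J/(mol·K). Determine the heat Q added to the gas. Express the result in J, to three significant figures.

Isothermal ⇒ ΔU = 0, so Q = W = nRT ln(V₂/V₁).
Q = (2.42)(8.314)(516) ln(11.1/27.3) = 10382 × -0.8999 = -9343 J.

Q ≈ -9340 J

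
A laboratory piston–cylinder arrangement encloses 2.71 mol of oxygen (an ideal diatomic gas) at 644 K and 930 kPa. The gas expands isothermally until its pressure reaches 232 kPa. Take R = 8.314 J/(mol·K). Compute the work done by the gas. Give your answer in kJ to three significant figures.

Isothermal process: W = nRT ln(V₂/V₁) = nRT ln(P₁/P₂).
W = (2.71)(8.314)(644) × ln(930/232)
  = 14510 × ln(4.009) = 14510 × 1.388
W_by_gas = 20146 J.

W ≈ 20.1 kJ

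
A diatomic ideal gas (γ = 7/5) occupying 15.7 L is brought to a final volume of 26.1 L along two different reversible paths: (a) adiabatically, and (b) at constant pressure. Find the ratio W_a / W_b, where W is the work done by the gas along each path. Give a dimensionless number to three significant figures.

Path (a) adiabatic: W = P₁V₁(1 − (V₁/V₂)^(γ−1))/(γ−1) → W_a/(P₁V₁) = 0.4599.
Path (b) isobaric: W = P₁(V₂ − V₁) → W_b/(P₁V₁) = 0.6624.
W_a / W_b = 0.4599 / 0.6624 = 0.6943.

W_a / W_b ≈ 0.694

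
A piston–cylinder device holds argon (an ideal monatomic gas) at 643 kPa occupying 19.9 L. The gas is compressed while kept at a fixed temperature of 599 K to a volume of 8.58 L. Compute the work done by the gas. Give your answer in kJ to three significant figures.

W ≈ -10.8 kJ

Isothermal: W = nRT ln(V₂/V₁) = P₁V₁ ln(V₂/V₁).
P₁V₁ = (643 kPa)(19.9 L) = 12796 J.
W = 12796 × ln(8.58/19.9) = 12796 × -0.8413
W_by_gas = -10765 J.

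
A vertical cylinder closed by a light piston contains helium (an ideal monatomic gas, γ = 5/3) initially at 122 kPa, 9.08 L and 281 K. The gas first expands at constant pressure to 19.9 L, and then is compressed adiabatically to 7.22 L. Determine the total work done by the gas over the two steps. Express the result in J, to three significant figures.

W_total ≈ -2200 J

Step 1 (isobaric): W = PΔV = (122 kPa)(19.9 − 9.08 L) = 1320 J.
After step 1: P = 122 kPa, V = 19.9 L, T = 615.8 K.
Step 2 (adiabatic): W = (P₁V₁ − P₂V₂)/(γ−1) = (2428 − 4773)/0.667 = -3517 J.
W_total = 1320 − 3517 = -2197 J.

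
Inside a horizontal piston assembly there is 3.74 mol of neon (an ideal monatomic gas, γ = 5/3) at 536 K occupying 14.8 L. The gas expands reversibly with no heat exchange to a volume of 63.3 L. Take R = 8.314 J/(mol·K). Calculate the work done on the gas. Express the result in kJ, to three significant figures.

Adiabatic: TV^(γ−1) = const with γ = 5/3.
T₂ = T₁ (V₁/V₂)^(γ−1) = 536 × (14.8/63.3)^0.667 = 536 × 0.3795 = 203.4 K.
W_by = nCᵥ(T₁ − T₂) = (3.74)(12.47)(536 − 203.4) = 15512 J.
Work on gas = −W_by = -15512 J.

W ≈ -15.5 kJ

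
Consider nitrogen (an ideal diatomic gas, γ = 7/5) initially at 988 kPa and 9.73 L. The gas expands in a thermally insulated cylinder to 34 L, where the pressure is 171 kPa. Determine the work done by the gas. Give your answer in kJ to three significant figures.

Adiabatic: W = (P₁V₁ − P₂V₂)/(γ − 1) with γ = 7/5.
P₁V₁ = 9613 J, P₂V₂ = 5814 J.
W = (9613 − 5814) / 0.4 = 9498 J.

W ≈ 9.50 kJ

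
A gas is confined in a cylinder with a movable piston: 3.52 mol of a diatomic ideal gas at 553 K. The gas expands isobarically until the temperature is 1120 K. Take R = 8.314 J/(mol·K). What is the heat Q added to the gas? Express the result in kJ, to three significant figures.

Isobaric: W = nRΔT = (3.52)(8.314)(567) = 16593 J.
ΔU = nCᵥΔT with Cᵥ = 5R/2: ΔU = (3.52)(20.79)(567) = 41484 J.
Q = ΔU + W = 41484 + 16593 = 58077 J.

Q ≈ 58.1 kJ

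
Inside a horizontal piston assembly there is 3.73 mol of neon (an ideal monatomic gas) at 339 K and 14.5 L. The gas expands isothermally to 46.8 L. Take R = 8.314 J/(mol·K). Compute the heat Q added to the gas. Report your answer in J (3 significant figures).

Isothermal ⇒ ΔU = 0, so Q = W = nRT ln(V₂/V₁).
Q = (3.73)(8.314)(339) ln(46.8/14.5) = 10513 × 1.172 = 12318 J.

Q ≈ 12300 J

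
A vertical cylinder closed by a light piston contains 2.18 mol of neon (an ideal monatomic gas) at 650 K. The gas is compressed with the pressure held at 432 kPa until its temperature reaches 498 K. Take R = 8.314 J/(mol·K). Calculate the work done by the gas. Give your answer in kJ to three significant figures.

Isobaric: W = P ΔV = nR ΔT.
W = (2.18)(8.314)(498 − 650) = -2755 J.

W ≈ -2.75 kJ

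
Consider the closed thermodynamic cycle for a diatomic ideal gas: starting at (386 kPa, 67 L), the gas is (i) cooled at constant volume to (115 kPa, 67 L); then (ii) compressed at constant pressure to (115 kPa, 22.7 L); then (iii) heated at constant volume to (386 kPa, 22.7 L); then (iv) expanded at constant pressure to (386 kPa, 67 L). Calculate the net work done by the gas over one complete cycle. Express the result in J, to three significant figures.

Constant-volume legs do no work.
W(ii) = (115)(22.7 − 67) = -5094 J; W(iv) = (386)(67 − 22.7) = 17100 J.
W_net = -5094 + 17100 = 12005 J (the clockwise enclosed area).

W_net ≈ 12000 J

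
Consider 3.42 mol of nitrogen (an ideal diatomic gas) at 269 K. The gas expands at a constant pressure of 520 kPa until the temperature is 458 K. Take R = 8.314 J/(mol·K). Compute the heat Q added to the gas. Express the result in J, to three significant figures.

Isobaric: W = nRΔT = (3.42)(8.314)(189) = 5374 J.
ΔU = nCᵥΔT with Cᵥ = 5R/2: ΔU = (3.42)(20.79)(189) = 13435 J.
Q = ΔU + W = 13435 + 5374 = 18809 J.

Q ≈ 18800 J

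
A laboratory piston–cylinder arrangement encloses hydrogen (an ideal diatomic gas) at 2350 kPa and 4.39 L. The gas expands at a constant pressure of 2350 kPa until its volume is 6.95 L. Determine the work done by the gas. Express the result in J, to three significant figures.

Isobaric: W = P ΔV.
W = (2350 kPa)(6.95 − 4.39 L) = (2350)(2.56) = 6016 J.

W ≈ 6020 J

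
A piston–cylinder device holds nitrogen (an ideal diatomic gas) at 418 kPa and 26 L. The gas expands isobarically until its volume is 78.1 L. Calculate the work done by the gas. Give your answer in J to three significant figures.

Isobaric: W = P ΔV.
W = (418 kPa)(78.1 − 26 L) = (418)(52.1) = 21778 J.

W ≈ 21800 J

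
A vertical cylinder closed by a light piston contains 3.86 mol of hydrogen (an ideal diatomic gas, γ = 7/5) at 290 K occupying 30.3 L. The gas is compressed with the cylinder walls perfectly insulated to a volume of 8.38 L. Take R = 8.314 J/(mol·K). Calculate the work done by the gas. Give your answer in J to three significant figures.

W ≈ -15600 J

Adiabatic: TV^(γ−1) = const with γ = 7/5.
T₂ = T₁ (V₁/V₂)^(γ−1) = 290 × (30.3/8.38)^0.4 = 290 × 1.672 = 484.9 K.
W_by = nCᵥ(T₁ − T₂) = (3.86)(20.79)(290 − 484.9) = -15639 J.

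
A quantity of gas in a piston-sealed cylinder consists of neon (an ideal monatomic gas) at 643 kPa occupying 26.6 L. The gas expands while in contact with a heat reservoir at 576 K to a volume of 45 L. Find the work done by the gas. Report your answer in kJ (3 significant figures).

W ≈ 8.99 kJ

Isothermal: W = nRT ln(V₂/V₁) = P₁V₁ ln(V₂/V₁).
P₁V₁ = (643 kPa)(26.6 L) = 17104 J.
W = 17104 × ln(45/26.6) = 17104 × 0.5258
W_by_gas = 8992 J.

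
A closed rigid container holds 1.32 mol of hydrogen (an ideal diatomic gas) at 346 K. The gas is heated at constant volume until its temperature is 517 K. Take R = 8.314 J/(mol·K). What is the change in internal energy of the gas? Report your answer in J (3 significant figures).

ΔU ≈ 4690 J

Constant volume ⇒ W = 0, so Q = ΔU = nCᵥΔT with Cᵥ = 5R/2 = 20.79 J/(mol·K).
ΔU = (1.32)(20.79)(517 − 346) = 4692 J.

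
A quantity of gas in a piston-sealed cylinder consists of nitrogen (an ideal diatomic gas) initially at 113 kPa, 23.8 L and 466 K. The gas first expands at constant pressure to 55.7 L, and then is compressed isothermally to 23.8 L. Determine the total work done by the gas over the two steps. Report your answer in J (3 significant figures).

Step 1 (isobaric): W = PΔV = (113 kPa)(55.7 − 23.8 L) = 3605 J.
After step 1: P = 113 kPa, V = 55.7 L, T = 1091 K.
Step 2 (isothermal): W = P₁V₁ ln(V₂/V₁) = (6294) ln(23.8/55.7) = -5352 J.
W_total = 3605 − 5352 = -1747 J.

W_total ≈ -1750 J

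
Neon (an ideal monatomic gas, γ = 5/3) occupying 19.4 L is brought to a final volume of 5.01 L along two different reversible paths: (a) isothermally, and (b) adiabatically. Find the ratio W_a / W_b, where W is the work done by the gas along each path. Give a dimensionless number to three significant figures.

Path (a) isothermal: W = P₁V₁ ln(V₂/V₁) → W_a/(P₁V₁) = -1.354.
Path (b) adiabatic: W = P₁V₁(1 − (V₁/V₂)^(γ−1))/(γ−1) → W_b/(P₁V₁) = -2.199.
W_a / W_b = -1.354 / -2.199 = 0.6157.

W_a / W_b ≈ 0.616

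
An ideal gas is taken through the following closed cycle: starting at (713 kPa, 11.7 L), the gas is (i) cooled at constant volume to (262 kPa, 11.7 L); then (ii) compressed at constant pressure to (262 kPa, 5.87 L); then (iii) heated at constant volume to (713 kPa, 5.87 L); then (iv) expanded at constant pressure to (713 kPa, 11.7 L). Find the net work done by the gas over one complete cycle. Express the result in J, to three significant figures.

Constant-volume legs do no work.
W(ii) = (262)(5.87 − 11.7) = -1527 J; W(iv) = (713)(11.7 − 5.87) = 4157 J.
W_net = -1527 + 4157 = 2629 J (the clockwise enclosed area).

W_net ≈ 2630 J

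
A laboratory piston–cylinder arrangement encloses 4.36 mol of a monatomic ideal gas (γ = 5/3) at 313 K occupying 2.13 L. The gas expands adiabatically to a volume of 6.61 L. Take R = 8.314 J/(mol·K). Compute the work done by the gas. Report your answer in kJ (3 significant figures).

Adiabatic: TV^(γ−1) = const with γ = 5/3.
T₂ = T₁ (V₁/V₂)^(γ−1) = 313 × (2.13/6.61)^0.667 = 313 × 0.47 = 147.1 K.
W_by = nCᵥ(T₁ − T₂) = (4.36)(12.47)(313 − 147.1) = 9020 J.

W ≈ 9.02 kJ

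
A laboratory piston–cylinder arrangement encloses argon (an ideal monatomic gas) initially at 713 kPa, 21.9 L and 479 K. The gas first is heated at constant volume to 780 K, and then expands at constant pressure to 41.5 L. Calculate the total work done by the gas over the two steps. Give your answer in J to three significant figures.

W_total ≈ 22800 J

Step 1 (isochoric): W = 0 (constant volume).
After step 1: P = 1161 kPa (V unchanged).
Step 2 (isobaric): W = PΔV = (1161 kPa)(41.5 − 21.9 L) = 22756 J.
W_total = 0 + 22756 = 22756 J.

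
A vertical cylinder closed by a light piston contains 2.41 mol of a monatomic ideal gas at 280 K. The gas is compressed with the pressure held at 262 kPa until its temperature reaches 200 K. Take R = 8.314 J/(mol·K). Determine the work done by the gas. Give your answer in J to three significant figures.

Isobaric: W = P ΔV = nR ΔT.
W = (2.41)(8.314)(200 − 280) = -1603 J.

W ≈ -1600 J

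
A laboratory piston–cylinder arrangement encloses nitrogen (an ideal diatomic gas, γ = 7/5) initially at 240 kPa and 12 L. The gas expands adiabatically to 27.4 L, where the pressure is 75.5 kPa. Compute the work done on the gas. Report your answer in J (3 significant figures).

W ≈ -2030 J

Adiabatic: W = (P₁V₁ − P₂V₂)/(γ − 1) with γ = 7/5.
P₁V₁ = 2880 J, P₂V₂ = 2069 J.
W = (2880 − 2069) / 0.4 = 2028 J.
Work on gas = −W_by = -2028 J.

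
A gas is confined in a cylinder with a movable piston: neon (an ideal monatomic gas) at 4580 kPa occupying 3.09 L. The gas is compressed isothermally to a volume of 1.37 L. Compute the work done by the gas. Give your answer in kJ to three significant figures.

Isothermal: W = nRT ln(V₂/V₁) = P₁V₁ ln(V₂/V₁).
P₁V₁ = (4580 kPa)(3.09 L) = 14152 J.
W = 14152 × ln(1.37/3.09) = 14152 × -0.8134
W_by_gas = -11511 J.

W ≈ -11.5 kJ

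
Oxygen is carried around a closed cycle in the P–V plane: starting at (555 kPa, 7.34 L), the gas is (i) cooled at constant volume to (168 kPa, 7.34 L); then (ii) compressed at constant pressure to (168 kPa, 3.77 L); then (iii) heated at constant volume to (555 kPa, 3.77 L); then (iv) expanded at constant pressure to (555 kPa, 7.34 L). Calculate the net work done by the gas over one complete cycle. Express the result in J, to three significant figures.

W_net ≈ 1380 J

Constant-volume legs do no work.
W(ii) = (168)(3.77 − 7.34) = -599.8 J; W(iv) = (555)(7.34 − 3.77) = 1981 J.
W_net = -599.8 + 1981 = 1382 J (the clockwise enclosed area).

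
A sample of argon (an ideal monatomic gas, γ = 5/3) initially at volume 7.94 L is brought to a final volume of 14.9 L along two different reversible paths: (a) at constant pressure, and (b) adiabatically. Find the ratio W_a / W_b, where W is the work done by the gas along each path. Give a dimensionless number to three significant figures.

W_a / W_b ≈ 1.71

Path (a) isobaric: W = P₁(V₂ − V₁) → W_a/(P₁V₁) = 0.8766.
Path (b) adiabatic: W = P₁V₁(1 − (V₁/V₂)^(γ−1))/(γ−1) → W_b/(P₁V₁) = 0.5141.
W_a / W_b = 0.8766 / 0.5141 = 1.705.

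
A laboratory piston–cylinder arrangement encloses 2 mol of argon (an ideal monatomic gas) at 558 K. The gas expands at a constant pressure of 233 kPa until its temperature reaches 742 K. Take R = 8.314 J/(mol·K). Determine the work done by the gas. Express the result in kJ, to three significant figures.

W ≈ 3.06 kJ

Isobaric: W = P ΔV = nR ΔT.
W = (2)(8.314)(742 − 558) = 3060 J.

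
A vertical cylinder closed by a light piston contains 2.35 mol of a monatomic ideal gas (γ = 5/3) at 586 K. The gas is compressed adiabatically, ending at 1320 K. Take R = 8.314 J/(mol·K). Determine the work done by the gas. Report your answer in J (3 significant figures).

W ≈ -21500 J

Adiabatic ⇒ Q = 0, so W_by = −ΔU = nCᵥ(T₁ − T₂).
Cᵥ = 3R/2 = 12.47 J/(mol·K).
W = (2.35)(12.47)(586 − 1320) = -21511 J.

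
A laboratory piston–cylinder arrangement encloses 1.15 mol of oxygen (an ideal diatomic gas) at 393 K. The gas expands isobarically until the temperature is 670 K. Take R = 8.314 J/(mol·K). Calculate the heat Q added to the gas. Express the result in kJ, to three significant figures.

Isobaric: W = nRΔT = (1.15)(8.314)(277) = 2648 J.
ΔU = nCᵥΔT with Cᵥ = 5R/2: ΔU = (1.15)(20.79)(277) = 6621 J.
Q = ΔU + W = 6621 + 2648 = 9269 J.

Q ≈ 9.27 kJ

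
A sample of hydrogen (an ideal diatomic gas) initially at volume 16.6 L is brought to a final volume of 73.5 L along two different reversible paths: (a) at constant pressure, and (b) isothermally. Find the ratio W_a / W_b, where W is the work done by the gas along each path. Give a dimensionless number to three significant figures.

W_a / W_b ≈ 2.30

Path (a) isobaric: W = P₁(V₂ − V₁) → W_a/(P₁V₁) = 3.428.
Path (b) isothermal: W = P₁V₁ ln(V₂/V₁) → W_b/(P₁V₁) = 1.488.
W_a / W_b = 3.428 / 1.488 = 2.304.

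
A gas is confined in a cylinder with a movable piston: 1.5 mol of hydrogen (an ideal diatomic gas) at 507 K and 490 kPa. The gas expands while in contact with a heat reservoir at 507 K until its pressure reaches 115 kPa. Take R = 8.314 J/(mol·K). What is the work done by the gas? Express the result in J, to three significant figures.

Isothermal process: W = nRT ln(V₂/V₁) = nRT ln(P₁/P₂).
W = (1.5)(8.314)(507) × ln(490/115)
  = 6323 × ln(4.261) = 6323 × 1.449
W_by_gas = 9165 J.

W ≈ 9160 J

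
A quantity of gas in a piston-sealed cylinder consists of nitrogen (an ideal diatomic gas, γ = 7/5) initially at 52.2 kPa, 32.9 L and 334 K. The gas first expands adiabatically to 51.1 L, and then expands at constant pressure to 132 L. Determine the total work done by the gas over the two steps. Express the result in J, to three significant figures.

Step 1 (adiabatic): W = (P₁V₁ − P₂V₂)/(γ−1) = (1717 − 1440)/0.4 = 693.3 J.
After step 1: P = 28.18 kPa, V = 51.1 L, T = 280.1 K.
Step 2 (isobaric): W = PΔV = (28.18 kPa)(132 − 51.1 L) = 2280 J.
W_total = 693.3 + 2280 = 2973 J.

W_total ≈ 2970 J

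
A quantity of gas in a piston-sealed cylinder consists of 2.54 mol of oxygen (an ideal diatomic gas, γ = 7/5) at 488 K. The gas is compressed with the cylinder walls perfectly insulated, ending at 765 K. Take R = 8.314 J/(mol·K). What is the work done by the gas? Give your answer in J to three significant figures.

W ≈ -14600 J

Adiabatic ⇒ Q = 0, so W_by = −ΔU = nCᵥ(T₁ − T₂).
Cᵥ = 5R/2 = 20.79 J/(mol·K).
W = (2.54)(20.79)(488 − 765) = -14624 J.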